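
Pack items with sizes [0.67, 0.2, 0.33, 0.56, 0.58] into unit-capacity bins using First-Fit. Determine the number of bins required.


Place items sequentially using First-Fit:
  Item 0.67 -> new Bin 1
  Item 0.2 -> Bin 1 (now 0.87)
  Item 0.33 -> new Bin 2
  Item 0.56 -> Bin 2 (now 0.89)
  Item 0.58 -> new Bin 3
Total bins used = 3

3


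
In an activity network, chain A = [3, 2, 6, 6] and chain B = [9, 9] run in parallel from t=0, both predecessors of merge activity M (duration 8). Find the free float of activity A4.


ES(A4) = sum of predecessors on chain A = 11
EF(A4) = ES + duration = 11 + 6 = 17
Successor of A4 is M. ES(M) = max(sum(A), sum(B)) = max(17, 18) = 18
Free float = ES(successor) - EF(current) = 18 - 17 = 1

1


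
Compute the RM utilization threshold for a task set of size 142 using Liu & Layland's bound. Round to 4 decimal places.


Compute 2^(1/142) = 1.0048932512
Subtract 1: 1.0048932512 - 1 = 0.0048932512
Multiply by n: 142 * 0.0048932512 = 0.6948416704
Round to 4 dp: 0.6948

0.6948


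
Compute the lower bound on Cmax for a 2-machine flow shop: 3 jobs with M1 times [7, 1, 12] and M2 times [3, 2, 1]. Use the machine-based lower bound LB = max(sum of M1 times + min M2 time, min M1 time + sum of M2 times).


LB1 = sum(M1 times) + min(M2 times) = 20 + 1 = 21
LB2 = min(M1 times) + sum(M2 times) = 1 + 6 = 7
Lower bound = max(LB1, LB2) = max(21, 7) = 21

21


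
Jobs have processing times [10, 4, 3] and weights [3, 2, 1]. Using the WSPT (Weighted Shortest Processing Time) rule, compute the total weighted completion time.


Compute p/w ratios and sort ascending (WSPT): [(4, 2), (3, 1), (10, 3)]
Compute weighted completion times:
  Job (p=4,w=2): C=4, w*C=2*4=8
  Job (p=3,w=1): C=7, w*C=1*7=7
  Job (p=10,w=3): C=17, w*C=3*17=51
Total weighted completion time = 66

66


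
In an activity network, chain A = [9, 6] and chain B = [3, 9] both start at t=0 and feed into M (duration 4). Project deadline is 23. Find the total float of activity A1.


Forward pass: ES(A1) = sum of predecessors on chain A = 0
EF = ES + duration = 0 + 9 = 9
Backward pass: LF(M) = deadline = 23; LS(M) = 23 - 4 = 19
LF(A1) = LS(M) - sum(successors on chain A) = 19 - 6 = 13
LS = LF - duration = 13 - 9 = 4
Total float = LS - ES = 4 - 0 = 4

4


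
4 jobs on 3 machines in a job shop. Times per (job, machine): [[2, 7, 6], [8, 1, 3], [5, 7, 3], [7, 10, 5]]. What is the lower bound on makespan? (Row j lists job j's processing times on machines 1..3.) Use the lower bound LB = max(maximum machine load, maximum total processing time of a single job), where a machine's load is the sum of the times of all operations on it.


Machine loads:
  Machine 1: 2 + 8 + 5 + 7 = 22
  Machine 2: 7 + 1 + 7 + 10 = 25
  Machine 3: 6 + 3 + 3 + 5 = 17
Max machine load = 25
Job totals:
  Job 1: 15
  Job 2: 12
  Job 3: 15
  Job 4: 22
Max job total = 22
Lower bound = max(25, 22) = 25

25


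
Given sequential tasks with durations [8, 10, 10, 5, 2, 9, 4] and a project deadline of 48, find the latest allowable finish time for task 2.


LF(activity 2) = deadline - sum of successor durations
Successors: activities 3 through 7 with durations [10, 5, 2, 9, 4]
Sum of successor durations = 30
LF = 48 - 30 = 18

18


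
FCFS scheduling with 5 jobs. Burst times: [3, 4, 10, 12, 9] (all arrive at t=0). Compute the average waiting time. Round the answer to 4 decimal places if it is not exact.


FCFS order (as given): [3, 4, 10, 12, 9]
Waiting times:
  Job 1: wait = 0
  Job 2: wait = 3
  Job 3: wait = 7
  Job 4: wait = 17
  Job 5: wait = 29
Sum of waiting times = 56
Average waiting time = 56/5 = 11.2

11.2


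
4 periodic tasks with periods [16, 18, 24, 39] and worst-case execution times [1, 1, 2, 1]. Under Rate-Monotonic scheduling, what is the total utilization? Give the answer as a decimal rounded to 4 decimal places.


Compute individual utilizations (exact fractions):
  Task 1: C/T = 1/16 (approx. 0.0625)
  Task 2: C/T = 1/18 (approx. 0.0556)
  Task 3: C/T = 2/24 = 1/12 (approx. 0.0833)
  Task 4: C/T = 1/39 (approx. 0.0256)
Total utilization U = 1/16 + 1/18 + 1/12 + 1/39 = 425/1872
Rounded to 4 decimal places: U = 0.2270
RM (Liu & Layland) bound for 4 tasks = 0.756828; compare with U = 425/1872 (approx. 0.227030)
U <= bound, so schedulable by RM sufficient condition.

0.2270


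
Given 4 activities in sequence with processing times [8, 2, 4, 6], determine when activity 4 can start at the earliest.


Activity 4 starts after activities 1 through 3 complete.
Predecessor durations: [8, 2, 4]
ES = 8 + 2 + 4 = 14

14


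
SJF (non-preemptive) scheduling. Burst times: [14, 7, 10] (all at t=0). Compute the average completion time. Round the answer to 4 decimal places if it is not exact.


SJF order (ascending): [7, 10, 14]
Completion times:
  Job 1: burst=7, C=7
  Job 2: burst=10, C=17
  Job 3: burst=14, C=31
Average completion = 55/3 = 18.3333

18.3333


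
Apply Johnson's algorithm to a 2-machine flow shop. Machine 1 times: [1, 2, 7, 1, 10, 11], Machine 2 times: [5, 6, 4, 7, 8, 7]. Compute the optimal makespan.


Apply Johnson's rule:
  Group 1 (a <= b): [(1, 1, 5), (4, 1, 7), (2, 2, 6)]
  Group 2 (a > b): [(5, 10, 8), (6, 11, 7), (3, 7, 4)]
Optimal job order: [1, 4, 2, 5, 6, 3]
Schedule:
  Job 1: M1 done at 1, M2 done at 6
  Job 4: M1 done at 2, M2 done at 13
  Job 2: M1 done at 4, M2 done at 19
  Job 5: M1 done at 14, M2 done at 27
  Job 6: M1 done at 25, M2 done at 34
  Job 3: M1 done at 32, M2 done at 38
Makespan = 38

38


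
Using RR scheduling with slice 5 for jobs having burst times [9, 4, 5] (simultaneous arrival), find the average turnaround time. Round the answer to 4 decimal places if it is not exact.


Time quantum = 5
Execution trace:
  J1 runs 5 units, time = 5
  J2 runs 4 units, time = 9
  J3 runs 5 units, time = 14
  J1 runs 4 units, time = 18
Finish times: [18, 9, 14]
Average turnaround = 41/3 = 13.6667

13.6667


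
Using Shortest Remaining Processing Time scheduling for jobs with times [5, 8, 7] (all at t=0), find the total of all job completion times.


Since all jobs arrive at t=0, SRPT equals SPT ordering.
SPT order: [5, 7, 8]
Completion times:
  Job 1: p=5, C=5
  Job 2: p=7, C=12
  Job 3: p=8, C=20
Total completion time = 5 + 12 + 20 = 37

37


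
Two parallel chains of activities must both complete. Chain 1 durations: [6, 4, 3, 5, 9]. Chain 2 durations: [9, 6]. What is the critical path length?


Path A total = 6 + 4 + 3 + 5 + 9 = 27
Path B total = 9 + 6 = 15
Critical path = longest path = max(27, 15) = 27

27


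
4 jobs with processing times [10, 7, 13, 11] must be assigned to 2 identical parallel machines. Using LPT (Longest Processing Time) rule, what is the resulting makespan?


Sort jobs in decreasing order (LPT): [13, 11, 10, 7]
Assign each job to the least loaded machine:
  Machine 1: jobs [13, 7], load = 20
  Machine 2: jobs [11, 10], load = 21
Makespan = max load = 21

21


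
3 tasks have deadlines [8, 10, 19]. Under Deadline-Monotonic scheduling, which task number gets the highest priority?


Sort tasks by relative deadline (ascending):
  Task 1: deadline = 8
  Task 2: deadline = 10
  Task 3: deadline = 19
Priority order (highest first): [1, 2, 3]
Highest priority task = 1

1


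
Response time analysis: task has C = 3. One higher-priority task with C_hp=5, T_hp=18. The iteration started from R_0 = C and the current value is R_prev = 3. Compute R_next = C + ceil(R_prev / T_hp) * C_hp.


R_next = C + ceil(R_prev / T_hp) * C_hp
ceil(3 / 18) = ceil(0.1667) = 1
Interference = 1 * 5 = 5
R_next = 3 + 5 = 8

8


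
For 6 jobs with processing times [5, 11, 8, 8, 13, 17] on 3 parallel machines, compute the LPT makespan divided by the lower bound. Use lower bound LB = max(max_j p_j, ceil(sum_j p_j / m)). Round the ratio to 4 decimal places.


LPT order: [17, 13, 11, 8, 8, 5]
Machine loads after assignment: [22, 21, 19]
LPT makespan = 22
Lower bound = max(max_job, ceil(total/3)) = max(17, 21) = 21
Ratio = 22 / 21 = 1.0476

1.0476


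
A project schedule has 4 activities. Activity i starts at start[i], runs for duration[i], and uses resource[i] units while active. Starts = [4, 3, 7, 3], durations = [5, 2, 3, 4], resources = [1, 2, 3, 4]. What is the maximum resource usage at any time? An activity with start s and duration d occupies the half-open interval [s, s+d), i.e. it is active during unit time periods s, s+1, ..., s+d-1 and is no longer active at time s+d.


Each activity i is active on [start_i, start_i + duration_i).
Compute total resource usage per time slot:
  t=0: active resources = [], total = 0
  t=1: active resources = [], total = 0
  t=2: active resources = [], total = 0
  t=3: active resources = [2, 4], total = 6
  t=4: active resources = [1, 2, 4], total = 7
  t=5: active resources = [1, 4], total = 5
  t=6: active resources = [1, 4], total = 5
  t=7: active resources = [1, 3], total = 4
  t=8: active resources = [1, 3], total = 4
  t=9: active resources = [3], total = 3
Peak resource demand = 7

7


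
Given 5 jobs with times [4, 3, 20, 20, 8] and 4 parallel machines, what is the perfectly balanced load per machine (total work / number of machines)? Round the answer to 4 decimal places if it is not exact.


Total processing time = 4 + 3 + 20 + 20 + 8 = 55
Number of machines = 4
Ideal balanced load = 55 / 4 = 13.75

13.75


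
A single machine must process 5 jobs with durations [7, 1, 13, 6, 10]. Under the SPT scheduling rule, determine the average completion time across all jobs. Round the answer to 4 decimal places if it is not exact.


Sort jobs by processing time (SPT order): [1, 6, 7, 10, 13]
Compute completion times sequentially:
  Job 1: processing = 1, completes at 1
  Job 2: processing = 6, completes at 7
  Job 3: processing = 7, completes at 14
  Job 4: processing = 10, completes at 24
  Job 5: processing = 13, completes at 37
Sum of completion times = 83
Average completion time = 83/5 = 16.6

16.6


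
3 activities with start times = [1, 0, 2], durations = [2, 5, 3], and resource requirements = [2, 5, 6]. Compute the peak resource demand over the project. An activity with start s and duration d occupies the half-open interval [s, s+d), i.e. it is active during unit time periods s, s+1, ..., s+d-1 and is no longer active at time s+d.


Each activity i is active on [start_i, start_i + duration_i).
Compute total resource usage per time slot:
  t=0: active resources = [5], total = 5
  t=1: active resources = [2, 5], total = 7
  t=2: active resources = [2, 5, 6], total = 13
  t=3: active resources = [5, 6], total = 11
  t=4: active resources = [5, 6], total = 11
Peak resource demand = 13

13


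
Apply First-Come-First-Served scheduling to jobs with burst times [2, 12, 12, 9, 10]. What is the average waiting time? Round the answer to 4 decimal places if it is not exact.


FCFS order (as given): [2, 12, 12, 9, 10]
Waiting times:
  Job 1: wait = 0
  Job 2: wait = 2
  Job 3: wait = 14
  Job 4: wait = 26
  Job 5: wait = 35
Sum of waiting times = 77
Average waiting time = 77/5 = 15.4

15.4


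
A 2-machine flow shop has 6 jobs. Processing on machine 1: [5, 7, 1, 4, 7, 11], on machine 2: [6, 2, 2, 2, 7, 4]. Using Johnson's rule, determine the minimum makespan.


Apply Johnson's rule:
  Group 1 (a <= b): [(3, 1, 2), (1, 5, 6), (5, 7, 7)]
  Group 2 (a > b): [(6, 11, 4), (2, 7, 2), (4, 4, 2)]
Optimal job order: [3, 1, 5, 6, 2, 4]
Schedule:
  Job 3: M1 done at 1, M2 done at 3
  Job 1: M1 done at 6, M2 done at 12
  Job 5: M1 done at 13, M2 done at 20
  Job 6: M1 done at 24, M2 done at 28
  Job 2: M1 done at 31, M2 done at 33
  Job 4: M1 done at 35, M2 done at 37
Makespan = 37

37


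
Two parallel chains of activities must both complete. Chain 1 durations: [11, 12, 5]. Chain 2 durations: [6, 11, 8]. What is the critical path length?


Path A total = 11 + 12 + 5 = 28
Path B total = 6 + 11 + 8 = 25
Critical path = longest path = max(28, 25) = 28

28


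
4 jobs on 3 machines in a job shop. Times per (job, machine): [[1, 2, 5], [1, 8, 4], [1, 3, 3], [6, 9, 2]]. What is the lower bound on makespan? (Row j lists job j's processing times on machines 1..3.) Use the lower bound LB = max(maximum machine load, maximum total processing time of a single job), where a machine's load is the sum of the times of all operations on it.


Machine loads:
  Machine 1: 1 + 1 + 1 + 6 = 9
  Machine 2: 2 + 8 + 3 + 9 = 22
  Machine 3: 5 + 4 + 3 + 2 = 14
Max machine load = 22
Job totals:
  Job 1: 8
  Job 2: 13
  Job 3: 7
  Job 4: 17
Max job total = 17
Lower bound = max(22, 17) = 22

22


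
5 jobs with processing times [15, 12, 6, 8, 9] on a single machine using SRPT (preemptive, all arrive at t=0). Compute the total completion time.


Since all jobs arrive at t=0, SRPT equals SPT ordering.
SPT order: [6, 8, 9, 12, 15]
Completion times:
  Job 1: p=6, C=6
  Job 2: p=8, C=14
  Job 3: p=9, C=23
  Job 4: p=12, C=35
  Job 5: p=15, C=50
Total completion time = 6 + 14 + 23 + 35 + 50 = 128

128


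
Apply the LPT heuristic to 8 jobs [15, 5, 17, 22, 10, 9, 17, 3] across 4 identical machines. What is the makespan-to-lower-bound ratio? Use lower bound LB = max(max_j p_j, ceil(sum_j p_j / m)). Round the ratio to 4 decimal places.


LPT order: [22, 17, 17, 15, 10, 9, 5, 3]
Machine loads after assignment: [25, 26, 22, 25]
LPT makespan = 26
Lower bound = max(max_job, ceil(total/4)) = max(22, 25) = 25
Ratio = 26 / 25 = 1.04

1.04


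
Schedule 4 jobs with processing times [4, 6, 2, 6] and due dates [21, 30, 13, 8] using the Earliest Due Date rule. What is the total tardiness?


Sort by due date (EDD order): [(6, 8), (2, 13), (4, 21), (6, 30)]
Compute completion times and tardiness:
  Job 1: p=6, d=8, C=6, tardiness=max(0,6-8)=0
  Job 2: p=2, d=13, C=8, tardiness=max(0,8-13)=0
  Job 3: p=4, d=21, C=12, tardiness=max(0,12-21)=0
  Job 4: p=6, d=30, C=18, tardiness=max(0,18-30)=0
Total tardiness = 0

0


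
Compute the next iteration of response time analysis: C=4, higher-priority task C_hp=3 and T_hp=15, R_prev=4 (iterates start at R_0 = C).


R_next = C + ceil(R_prev / T_hp) * C_hp
ceil(4 / 15) = ceil(0.2667) = 1
Interference = 1 * 3 = 3
R_next = 4 + 3 = 7

7


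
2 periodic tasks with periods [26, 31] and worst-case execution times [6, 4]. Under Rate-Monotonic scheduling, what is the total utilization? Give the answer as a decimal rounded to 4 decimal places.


Compute individual utilizations (exact fractions):
  Task 1: C/T = 6/26 = 3/13 (approx. 0.2308)
  Task 2: C/T = 4/31 (approx. 0.129)
Total utilization U = 3/13 + 4/31 = 145/403
Rounded to 4 decimal places: U = 0.3598
RM (Liu & Layland) bound for 2 tasks = 0.828427; compare with U = 145/403 (approx. 0.359801)
U <= bound, so schedulable by RM sufficient condition.

0.3598


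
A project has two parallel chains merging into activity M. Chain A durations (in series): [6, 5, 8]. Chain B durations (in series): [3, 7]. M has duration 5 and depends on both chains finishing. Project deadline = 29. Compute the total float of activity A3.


Forward pass: ES(A3) = sum of predecessors on chain A = 11
EF = ES + duration = 11 + 8 = 19
Backward pass: LF(M) = deadline = 29; LS(M) = 29 - 5 = 24
LF(A3) = LS(M) - sum(successors on chain A) = 24 - 0 = 24
LS = LF - duration = 24 - 8 = 16
Total float = LS - ES = 16 - 11 = 5

5


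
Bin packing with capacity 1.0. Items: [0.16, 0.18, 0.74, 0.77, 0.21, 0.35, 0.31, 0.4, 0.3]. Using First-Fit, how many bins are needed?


Place items sequentially using First-Fit:
  Item 0.16 -> new Bin 1
  Item 0.18 -> Bin 1 (now 0.34)
  Item 0.74 -> new Bin 2
  Item 0.77 -> new Bin 3
  Item 0.21 -> Bin 1 (now 0.55)
  Item 0.35 -> Bin 1 (now 0.9)
  Item 0.31 -> new Bin 4
  Item 0.4 -> Bin 4 (now 0.71)
  Item 0.3 -> new Bin 5
Total bins used = 5

5


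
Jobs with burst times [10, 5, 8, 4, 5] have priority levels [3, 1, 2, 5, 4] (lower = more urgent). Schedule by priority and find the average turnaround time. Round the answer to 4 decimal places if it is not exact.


Sort by priority (ascending = highest first):
Order: [(1, 5), (2, 8), (3, 10), (4, 5), (5, 4)]
Completion times:
  Priority 1, burst=5, C=5
  Priority 2, burst=8, C=13
  Priority 3, burst=10, C=23
  Priority 4, burst=5, C=28
  Priority 5, burst=4, C=32
Average turnaround = 101/5 = 20.2

20.2


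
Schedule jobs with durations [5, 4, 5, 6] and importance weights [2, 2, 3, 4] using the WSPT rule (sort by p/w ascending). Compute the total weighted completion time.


Compute p/w ratios and sort ascending (WSPT): [(6, 4), (5, 3), (4, 2), (5, 2)]
Compute weighted completion times:
  Job (p=6,w=4): C=6, w*C=4*6=24
  Job (p=5,w=3): C=11, w*C=3*11=33
  Job (p=4,w=2): C=15, w*C=2*15=30
  Job (p=5,w=2): C=20, w*C=2*20=40
Total weighted completion time = 127

127


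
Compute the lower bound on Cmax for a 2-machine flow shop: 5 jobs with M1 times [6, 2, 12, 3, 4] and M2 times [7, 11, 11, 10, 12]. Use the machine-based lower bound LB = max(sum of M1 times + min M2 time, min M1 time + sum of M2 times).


LB1 = sum(M1 times) + min(M2 times) = 27 + 7 = 34
LB2 = min(M1 times) + sum(M2 times) = 2 + 51 = 53
Lower bound = max(LB1, LB2) = max(34, 53) = 53

53


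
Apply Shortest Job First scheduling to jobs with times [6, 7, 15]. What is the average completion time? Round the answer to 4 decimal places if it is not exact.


SJF order (ascending): [6, 7, 15]
Completion times:
  Job 1: burst=6, C=6
  Job 2: burst=7, C=13
  Job 3: burst=15, C=28
Average completion = 47/3 = 15.6667

15.6667


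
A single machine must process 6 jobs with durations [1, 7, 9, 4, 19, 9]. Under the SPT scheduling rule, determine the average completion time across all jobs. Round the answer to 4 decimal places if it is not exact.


Sort jobs by processing time (SPT order): [1, 4, 7, 9, 9, 19]
Compute completion times sequentially:
  Job 1: processing = 1, completes at 1
  Job 2: processing = 4, completes at 5
  Job 3: processing = 7, completes at 12
  Job 4: processing = 9, completes at 21
  Job 5: processing = 9, completes at 30
  Job 6: processing = 19, completes at 49
Sum of completion times = 118
Average completion time = 118/6 = 19.6667

19.6667


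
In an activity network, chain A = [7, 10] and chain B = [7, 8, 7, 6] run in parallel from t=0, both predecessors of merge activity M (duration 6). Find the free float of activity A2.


ES(A2) = sum of predecessors on chain A = 7
EF(A2) = ES + duration = 7 + 10 = 17
Successor of A2 is M. ES(M) = max(sum(A), sum(B)) = max(17, 28) = 28
Free float = ES(successor) - EF(current) = 28 - 17 = 11

11


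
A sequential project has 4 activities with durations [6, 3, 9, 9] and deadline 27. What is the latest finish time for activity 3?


LF(activity 3) = deadline - sum of successor durations
Successors: activities 4 through 4 with durations [9]
Sum of successor durations = 9
LF = 27 - 9 = 18

18


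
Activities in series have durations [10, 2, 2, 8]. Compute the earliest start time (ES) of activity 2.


Activity 2 starts after activities 1 through 1 complete.
Predecessor durations: [10]
ES = 10 = 10

10


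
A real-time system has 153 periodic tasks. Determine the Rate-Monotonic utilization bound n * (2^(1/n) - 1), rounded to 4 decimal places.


Compute 2^(1/153) = 1.0045406514
Subtract 1: 1.0045406514 - 1 = 0.0045406514
Multiply by n: 153 * 0.0045406514 = 0.6947196642
Round to 4 dp: 0.6947

0.6947


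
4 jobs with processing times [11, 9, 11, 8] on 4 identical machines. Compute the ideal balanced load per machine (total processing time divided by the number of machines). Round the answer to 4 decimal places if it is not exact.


Total processing time = 11 + 9 + 11 + 8 = 39
Number of machines = 4
Ideal balanced load = 39 / 4 = 9.75

9.75


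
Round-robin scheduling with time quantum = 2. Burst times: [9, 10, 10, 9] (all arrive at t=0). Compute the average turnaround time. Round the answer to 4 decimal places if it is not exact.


Time quantum = 2
Execution trace:
  J1 runs 2 units, time = 2
  J2 runs 2 units, time = 4
  J3 runs 2 units, time = 6
  J4 runs 2 units, time = 8
  J1 runs 2 units, time = 10
  J2 runs 2 units, time = 12
  J3 runs 2 units, time = 14
  J4 runs 2 units, time = 16
  J1 runs 2 units, time = 18
  J2 runs 2 units, time = 20
  J3 runs 2 units, time = 22
  J4 runs 2 units, time = 24
  J1 runs 2 units, time = 26
  J2 runs 2 units, time = 28
  J3 runs 2 units, time = 30
  J4 runs 2 units, time = 32
  J1 runs 1 units, time = 33
  J2 runs 2 units, time = 35
  J3 runs 2 units, time = 37
  J4 runs 1 units, time = 38
Finish times: [33, 35, 37, 38]
Average turnaround = 143/4 = 35.75

35.75


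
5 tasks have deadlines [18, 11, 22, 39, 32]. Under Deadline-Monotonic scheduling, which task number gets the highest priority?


Sort tasks by relative deadline (ascending):
  Task 2: deadline = 11
  Task 1: deadline = 18
  Task 3: deadline = 22
  Task 5: deadline = 32
  Task 4: deadline = 39
Priority order (highest first): [2, 1, 3, 5, 4]
Highest priority task = 2

2


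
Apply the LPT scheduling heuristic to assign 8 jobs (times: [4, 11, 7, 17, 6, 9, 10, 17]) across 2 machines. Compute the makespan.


Sort jobs in decreasing order (LPT): [17, 17, 11, 10, 9, 7, 6, 4]
Assign each job to the least loaded machine:
  Machine 1: jobs [17, 11, 7, 6], load = 41
  Machine 2: jobs [17, 10, 9, 4], load = 40
Makespan = max load = 41

41


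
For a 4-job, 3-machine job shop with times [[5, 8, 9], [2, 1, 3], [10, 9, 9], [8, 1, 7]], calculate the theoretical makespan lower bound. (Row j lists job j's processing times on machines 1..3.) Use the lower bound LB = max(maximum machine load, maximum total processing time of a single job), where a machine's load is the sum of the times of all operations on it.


Machine loads:
  Machine 1: 5 + 2 + 10 + 8 = 25
  Machine 2: 8 + 1 + 9 + 1 = 19
  Machine 3: 9 + 3 + 9 + 7 = 28
Max machine load = 28
Job totals:
  Job 1: 22
  Job 2: 6
  Job 3: 28
  Job 4: 16
Max job total = 28
Lower bound = max(28, 28) = 28

28


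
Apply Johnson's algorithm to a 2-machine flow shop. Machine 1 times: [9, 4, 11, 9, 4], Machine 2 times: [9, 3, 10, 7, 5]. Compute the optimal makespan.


Apply Johnson's rule:
  Group 1 (a <= b): [(5, 4, 5), (1, 9, 9)]
  Group 2 (a > b): [(3, 11, 10), (4, 9, 7), (2, 4, 3)]
Optimal job order: [5, 1, 3, 4, 2]
Schedule:
  Job 5: M1 done at 4, M2 done at 9
  Job 1: M1 done at 13, M2 done at 22
  Job 3: M1 done at 24, M2 done at 34
  Job 4: M1 done at 33, M2 done at 41
  Job 2: M1 done at 37, M2 done at 44
Makespan = 44

44


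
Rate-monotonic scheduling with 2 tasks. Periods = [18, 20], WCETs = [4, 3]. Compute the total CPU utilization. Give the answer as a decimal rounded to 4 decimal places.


Compute individual utilizations (exact fractions):
  Task 1: C/T = 4/18 = 2/9 (approx. 0.2222)
  Task 2: C/T = 3/20 (approx. 0.15)
Total utilization U = 2/9 + 3/20 = 67/180
Rounded to 4 decimal places: U = 0.3722
RM (Liu & Layland) bound for 2 tasks = 0.828427; compare with U = 67/180 (approx. 0.372222)
U <= bound, so schedulable by RM sufficient condition.

0.3722


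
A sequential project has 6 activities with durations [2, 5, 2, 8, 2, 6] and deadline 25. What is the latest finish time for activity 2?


LF(activity 2) = deadline - sum of successor durations
Successors: activities 3 through 6 with durations [2, 8, 2, 6]
Sum of successor durations = 18
LF = 25 - 18 = 7

7


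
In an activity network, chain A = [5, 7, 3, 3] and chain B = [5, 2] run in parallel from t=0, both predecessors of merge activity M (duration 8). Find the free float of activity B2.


ES(B2) = sum of predecessors on chain B = 5
EF(B2) = ES + duration = 5 + 2 = 7
Successor of B2 is M. ES(M) = max(sum(A), sum(B)) = max(18, 7) = 18
Free float = ES(successor) - EF(current) = 18 - 7 = 11

11


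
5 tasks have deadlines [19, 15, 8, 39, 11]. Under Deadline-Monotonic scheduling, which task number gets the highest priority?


Sort tasks by relative deadline (ascending):
  Task 3: deadline = 8
  Task 5: deadline = 11
  Task 2: deadline = 15
  Task 1: deadline = 19
  Task 4: deadline = 39
Priority order (highest first): [3, 5, 2, 1, 4]
Highest priority task = 3

3


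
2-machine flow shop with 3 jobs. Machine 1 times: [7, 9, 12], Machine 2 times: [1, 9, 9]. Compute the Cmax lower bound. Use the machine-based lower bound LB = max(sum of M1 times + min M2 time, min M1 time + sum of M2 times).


LB1 = sum(M1 times) + min(M2 times) = 28 + 1 = 29
LB2 = min(M1 times) + sum(M2 times) = 7 + 19 = 26
Lower bound = max(LB1, LB2) = max(29, 26) = 29

29


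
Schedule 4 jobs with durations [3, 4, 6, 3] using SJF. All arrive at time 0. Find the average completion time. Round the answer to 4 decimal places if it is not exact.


SJF order (ascending): [3, 3, 4, 6]
Completion times:
  Job 1: burst=3, C=3
  Job 2: burst=3, C=6
  Job 3: burst=4, C=10
  Job 4: burst=6, C=16
Average completion = 35/4 = 8.75

8.75


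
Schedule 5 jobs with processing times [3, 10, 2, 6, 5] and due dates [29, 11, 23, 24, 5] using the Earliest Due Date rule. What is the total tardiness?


Sort by due date (EDD order): [(5, 5), (10, 11), (2, 23), (6, 24), (3, 29)]
Compute completion times and tardiness:
  Job 1: p=5, d=5, C=5, tardiness=max(0,5-5)=0
  Job 2: p=10, d=11, C=15, tardiness=max(0,15-11)=4
  Job 3: p=2, d=23, C=17, tardiness=max(0,17-23)=0
  Job 4: p=6, d=24, C=23, tardiness=max(0,23-24)=0
  Job 5: p=3, d=29, C=26, tardiness=max(0,26-29)=0
Total tardiness = 4

4


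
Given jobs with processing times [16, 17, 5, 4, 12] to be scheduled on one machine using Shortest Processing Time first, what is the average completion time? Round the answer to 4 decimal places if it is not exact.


Sort jobs by processing time (SPT order): [4, 5, 12, 16, 17]
Compute completion times sequentially:
  Job 1: processing = 4, completes at 4
  Job 2: processing = 5, completes at 9
  Job 3: processing = 12, completes at 21
  Job 4: processing = 16, completes at 37
  Job 5: processing = 17, completes at 54
Sum of completion times = 125
Average completion time = 125/5 = 25.0

25.0


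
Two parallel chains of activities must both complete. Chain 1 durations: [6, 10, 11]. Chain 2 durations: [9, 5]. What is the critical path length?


Path A total = 6 + 10 + 11 = 27
Path B total = 9 + 5 = 14
Critical path = longest path = max(27, 14) = 27

27


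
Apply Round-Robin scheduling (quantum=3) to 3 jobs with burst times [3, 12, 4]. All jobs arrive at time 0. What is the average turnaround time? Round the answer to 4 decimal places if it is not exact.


Time quantum = 3
Execution trace:
  J1 runs 3 units, time = 3
  J2 runs 3 units, time = 6
  J3 runs 3 units, time = 9
  J2 runs 3 units, time = 12
  J3 runs 1 units, time = 13
  J2 runs 3 units, time = 16
  J2 runs 3 units, time = 19
Finish times: [3, 19, 13]
Average turnaround = 35/3 = 11.6667

11.6667


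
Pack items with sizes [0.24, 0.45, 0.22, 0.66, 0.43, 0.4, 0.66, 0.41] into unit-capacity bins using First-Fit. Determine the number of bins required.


Place items sequentially using First-Fit:
  Item 0.24 -> new Bin 1
  Item 0.45 -> Bin 1 (now 0.69)
  Item 0.22 -> Bin 1 (now 0.91)
  Item 0.66 -> new Bin 2
  Item 0.43 -> new Bin 3
  Item 0.4 -> Bin 3 (now 0.83)
  Item 0.66 -> new Bin 4
  Item 0.41 -> new Bin 5
Total bins used = 5

5


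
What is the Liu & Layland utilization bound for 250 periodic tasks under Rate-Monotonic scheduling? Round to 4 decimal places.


Compute 2^(1/250) = 1.0027764359
Subtract 1: 1.0027764359 - 1 = 0.0027764359
Multiply by n: 250 * 0.0027764359 = 0.6941089750
Round to 4 dp: 0.6941

0.6941


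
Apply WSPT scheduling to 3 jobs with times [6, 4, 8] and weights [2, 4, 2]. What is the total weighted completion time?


Compute p/w ratios and sort ascending (WSPT): [(4, 4), (6, 2), (8, 2)]
Compute weighted completion times:
  Job (p=4,w=4): C=4, w*C=4*4=16
  Job (p=6,w=2): C=10, w*C=2*10=20
  Job (p=8,w=2): C=18, w*C=2*18=36
Total weighted completion time = 72

72


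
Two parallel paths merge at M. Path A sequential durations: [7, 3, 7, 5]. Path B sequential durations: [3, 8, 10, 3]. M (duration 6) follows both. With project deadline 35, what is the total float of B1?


Forward pass: ES(B1) = sum of predecessors on chain B = 0
EF = ES + duration = 0 + 3 = 3
Backward pass: LF(M) = deadline = 35; LS(M) = 35 - 6 = 29
LF(B1) = LS(M) - sum(successors on chain B) = 29 - 21 = 8
LS = LF - duration = 8 - 3 = 5
Total float = LS - ES = 5 - 0 = 5

5


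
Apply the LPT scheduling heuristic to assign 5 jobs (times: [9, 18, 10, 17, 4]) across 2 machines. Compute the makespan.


Sort jobs in decreasing order (LPT): [18, 17, 10, 9, 4]
Assign each job to the least loaded machine:
  Machine 1: jobs [18, 9, 4], load = 31
  Machine 2: jobs [17, 10], load = 27
Makespan = max load = 31

31


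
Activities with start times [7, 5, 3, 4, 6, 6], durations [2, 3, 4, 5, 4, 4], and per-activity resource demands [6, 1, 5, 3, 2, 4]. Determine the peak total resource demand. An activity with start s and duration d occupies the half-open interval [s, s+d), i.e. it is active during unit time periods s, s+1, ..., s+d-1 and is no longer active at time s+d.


Each activity i is active on [start_i, start_i + duration_i).
Compute total resource usage per time slot:
  t=0: active resources = [], total = 0
  t=1: active resources = [], total = 0
  t=2: active resources = [], total = 0
  t=3: active resources = [5], total = 5
  t=4: active resources = [5, 3], total = 8
  t=5: active resources = [1, 5, 3], total = 9
  t=6: active resources = [1, 5, 3, 2, 4], total = 15
  t=7: active resources = [6, 1, 3, 2, 4], total = 16
  t=8: active resources = [6, 3, 2, 4], total = 15
  t=9: active resources = [2, 4], total = 6
Peak resource demand = 16

16


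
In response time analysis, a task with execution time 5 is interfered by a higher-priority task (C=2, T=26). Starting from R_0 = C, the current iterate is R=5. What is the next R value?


R_next = C + ceil(R_prev / T_hp) * C_hp
ceil(5 / 26) = ceil(0.1923) = 1
Interference = 1 * 2 = 2
R_next = 5 + 2 = 7

7


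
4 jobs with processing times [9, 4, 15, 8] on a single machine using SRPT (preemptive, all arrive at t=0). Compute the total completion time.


Since all jobs arrive at t=0, SRPT equals SPT ordering.
SPT order: [4, 8, 9, 15]
Completion times:
  Job 1: p=4, C=4
  Job 2: p=8, C=12
  Job 3: p=9, C=21
  Job 4: p=15, C=36
Total completion time = 4 + 12 + 21 + 36 = 73

73


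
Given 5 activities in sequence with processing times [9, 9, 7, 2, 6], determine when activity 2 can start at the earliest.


Activity 2 starts after activities 1 through 1 complete.
Predecessor durations: [9]
ES = 9 = 9

9


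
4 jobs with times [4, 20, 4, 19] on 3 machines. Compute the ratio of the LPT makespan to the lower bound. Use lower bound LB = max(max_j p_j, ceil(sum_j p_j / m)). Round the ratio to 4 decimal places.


LPT order: [20, 19, 4, 4]
Machine loads after assignment: [20, 19, 8]
LPT makespan = 20
Lower bound = max(max_job, ceil(total/3)) = max(20, 16) = 20
Ratio = 20 / 20 = 1.0

1.0


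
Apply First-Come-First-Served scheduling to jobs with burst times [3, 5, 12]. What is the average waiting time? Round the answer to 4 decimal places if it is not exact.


FCFS order (as given): [3, 5, 12]
Waiting times:
  Job 1: wait = 0
  Job 2: wait = 3
  Job 3: wait = 8
Sum of waiting times = 11
Average waiting time = 11/3 = 3.6667

3.6667


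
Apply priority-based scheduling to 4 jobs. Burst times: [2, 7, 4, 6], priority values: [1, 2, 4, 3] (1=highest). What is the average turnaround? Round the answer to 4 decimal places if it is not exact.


Sort by priority (ascending = highest first):
Order: [(1, 2), (2, 7), (3, 6), (4, 4)]
Completion times:
  Priority 1, burst=2, C=2
  Priority 2, burst=7, C=9
  Priority 3, burst=6, C=15
  Priority 4, burst=4, C=19
Average turnaround = 45/4 = 11.25

11.25


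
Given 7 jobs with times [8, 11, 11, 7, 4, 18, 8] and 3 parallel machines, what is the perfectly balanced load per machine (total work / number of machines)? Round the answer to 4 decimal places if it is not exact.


Total processing time = 8 + 11 + 11 + 7 + 4 + 18 + 8 = 67
Number of machines = 3
Ideal balanced load = 67 / 3 = 22.3333

22.3333


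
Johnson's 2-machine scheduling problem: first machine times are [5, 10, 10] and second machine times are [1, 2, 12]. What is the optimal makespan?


Apply Johnson's rule:
  Group 1 (a <= b): [(3, 10, 12)]
  Group 2 (a > b): [(2, 10, 2), (1, 5, 1)]
Optimal job order: [3, 2, 1]
Schedule:
  Job 3: M1 done at 10, M2 done at 22
  Job 2: M1 done at 20, M2 done at 24
  Job 1: M1 done at 25, M2 done at 26
Makespan = 26

26


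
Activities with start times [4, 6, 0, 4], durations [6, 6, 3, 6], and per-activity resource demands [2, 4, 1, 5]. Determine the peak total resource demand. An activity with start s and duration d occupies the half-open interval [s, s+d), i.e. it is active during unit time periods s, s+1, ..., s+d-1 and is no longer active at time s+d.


Each activity i is active on [start_i, start_i + duration_i).
Compute total resource usage per time slot:
  t=0: active resources = [1], total = 1
  t=1: active resources = [1], total = 1
  t=2: active resources = [1], total = 1
  t=3: active resources = [], total = 0
  t=4: active resources = [2, 5], total = 7
  t=5: active resources = [2, 5], total = 7
  t=6: active resources = [2, 4, 5], total = 11
  t=7: active resources = [2, 4, 5], total = 11
  t=8: active resources = [2, 4, 5], total = 11
  t=9: active resources = [2, 4, 5], total = 11
  t=10: active resources = [4], total = 4
  t=11: active resources = [4], total = 4
Peak resource demand = 11

11


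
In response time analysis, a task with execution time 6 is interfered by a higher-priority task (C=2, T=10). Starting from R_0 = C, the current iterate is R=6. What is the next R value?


R_next = C + ceil(R_prev / T_hp) * C_hp
ceil(6 / 10) = ceil(0.6) = 1
Interference = 1 * 2 = 2
R_next = 6 + 2 = 8

8


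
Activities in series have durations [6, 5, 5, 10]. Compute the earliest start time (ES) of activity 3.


Activity 3 starts after activities 1 through 2 complete.
Predecessor durations: [6, 5]
ES = 6 + 5 = 11

11


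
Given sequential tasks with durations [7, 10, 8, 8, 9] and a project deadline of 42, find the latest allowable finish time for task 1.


LF(activity 1) = deadline - sum of successor durations
Successors: activities 2 through 5 with durations [10, 8, 8, 9]
Sum of successor durations = 35
LF = 42 - 35 = 7

7


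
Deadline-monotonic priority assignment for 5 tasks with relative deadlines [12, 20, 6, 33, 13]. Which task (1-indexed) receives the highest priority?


Sort tasks by relative deadline (ascending):
  Task 3: deadline = 6
  Task 1: deadline = 12
  Task 5: deadline = 13
  Task 2: deadline = 20
  Task 4: deadline = 33
Priority order (highest first): [3, 1, 5, 2, 4]
Highest priority task = 3

3


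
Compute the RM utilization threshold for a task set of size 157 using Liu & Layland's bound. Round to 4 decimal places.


Compute 2^(1/157) = 1.0044247104
Subtract 1: 1.0044247104 - 1 = 0.0044247104
Multiply by n: 157 * 0.0044247104 = 0.6946795328
Round to 4 dp: 0.6947

0.6947


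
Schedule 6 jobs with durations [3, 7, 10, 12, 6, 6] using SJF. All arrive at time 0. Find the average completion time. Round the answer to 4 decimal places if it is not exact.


SJF order (ascending): [3, 6, 6, 7, 10, 12]
Completion times:
  Job 1: burst=3, C=3
  Job 2: burst=6, C=9
  Job 3: burst=6, C=15
  Job 4: burst=7, C=22
  Job 5: burst=10, C=32
  Job 6: burst=12, C=44
Average completion = 125/6 = 20.8333

20.8333


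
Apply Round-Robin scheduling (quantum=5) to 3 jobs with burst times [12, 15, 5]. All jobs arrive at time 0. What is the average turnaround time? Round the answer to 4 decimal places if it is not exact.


Time quantum = 5
Execution trace:
  J1 runs 5 units, time = 5
  J2 runs 5 units, time = 10
  J3 runs 5 units, time = 15
  J1 runs 5 units, time = 20
  J2 runs 5 units, time = 25
  J1 runs 2 units, time = 27
  J2 runs 5 units, time = 32
Finish times: [27, 32, 15]
Average turnaround = 74/3 = 24.6667

24.6667


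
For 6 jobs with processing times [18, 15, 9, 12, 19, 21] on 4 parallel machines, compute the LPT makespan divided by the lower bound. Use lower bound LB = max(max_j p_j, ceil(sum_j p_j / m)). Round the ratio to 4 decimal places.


LPT order: [21, 19, 18, 15, 12, 9]
Machine loads after assignment: [21, 19, 27, 27]
LPT makespan = 27
Lower bound = max(max_job, ceil(total/4)) = max(21, 24) = 24
Ratio = 27 / 24 = 1.125

1.125


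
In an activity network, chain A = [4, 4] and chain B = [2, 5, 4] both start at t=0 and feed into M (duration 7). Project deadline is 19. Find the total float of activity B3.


Forward pass: ES(B3) = sum of predecessors on chain B = 7
EF = ES + duration = 7 + 4 = 11
Backward pass: LF(M) = deadline = 19; LS(M) = 19 - 7 = 12
LF(B3) = LS(M) - sum(successors on chain B) = 12 - 0 = 12
LS = LF - duration = 12 - 4 = 8
Total float = LS - ES = 8 - 7 = 1

1


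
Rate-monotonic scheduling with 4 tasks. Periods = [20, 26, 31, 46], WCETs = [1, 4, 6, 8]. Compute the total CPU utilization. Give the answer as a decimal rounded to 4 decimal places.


Compute individual utilizations (exact fractions):
  Task 1: C/T = 1/20 (approx. 0.05)
  Task 2: C/T = 4/26 = 2/13 (approx. 0.1538)
  Task 3: C/T = 6/31 (approx. 0.1935)
  Task 4: C/T = 8/46 = 4/23 (approx. 0.1739)
Total utilization U = 1/20 + 2/13 + 6/31 + 4/23 = 105909/185380
Rounded to 4 decimal places: U = 0.5713
RM (Liu & Layland) bound for 4 tasks = 0.756828; compare with U = 105909/185380 (approx. 0.571308)
U <= bound, so schedulable by RM sufficient condition.

0.5713


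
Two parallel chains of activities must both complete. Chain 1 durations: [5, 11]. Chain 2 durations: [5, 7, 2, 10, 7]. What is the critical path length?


Path A total = 5 + 11 = 16
Path B total = 5 + 7 + 2 + 10 + 7 = 31
Critical path = longest path = max(16, 31) = 31

31


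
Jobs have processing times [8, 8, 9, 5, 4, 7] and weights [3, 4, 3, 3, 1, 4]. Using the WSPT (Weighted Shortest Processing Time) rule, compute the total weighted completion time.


Compute p/w ratios and sort ascending (WSPT): [(5, 3), (7, 4), (8, 4), (8, 3), (9, 3), (4, 1)]
Compute weighted completion times:
  Job (p=5,w=3): C=5, w*C=3*5=15
  Job (p=7,w=4): C=12, w*C=4*12=48
  Job (p=8,w=4): C=20, w*C=4*20=80
  Job (p=8,w=3): C=28, w*C=3*28=84
  Job (p=9,w=3): C=37, w*C=3*37=111
  Job (p=4,w=1): C=41, w*C=1*41=41
Total weighted completion time = 379

379


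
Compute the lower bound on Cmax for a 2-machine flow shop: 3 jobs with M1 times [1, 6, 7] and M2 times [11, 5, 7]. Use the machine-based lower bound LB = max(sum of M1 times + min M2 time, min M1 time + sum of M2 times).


LB1 = sum(M1 times) + min(M2 times) = 14 + 5 = 19
LB2 = min(M1 times) + sum(M2 times) = 1 + 23 = 24
Lower bound = max(LB1, LB2) = max(19, 24) = 24

24


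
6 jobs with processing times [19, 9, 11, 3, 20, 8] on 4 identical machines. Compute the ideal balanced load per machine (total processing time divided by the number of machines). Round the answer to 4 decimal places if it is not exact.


Total processing time = 19 + 9 + 11 + 3 + 20 + 8 = 70
Number of machines = 4
Ideal balanced load = 70 / 4 = 17.5

17.5


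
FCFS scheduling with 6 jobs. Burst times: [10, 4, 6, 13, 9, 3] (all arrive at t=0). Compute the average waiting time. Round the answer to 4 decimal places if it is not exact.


FCFS order (as given): [10, 4, 6, 13, 9, 3]
Waiting times:
  Job 1: wait = 0
  Job 2: wait = 10
  Job 3: wait = 14
  Job 4: wait = 20
  Job 5: wait = 33
  Job 6: wait = 42
Sum of waiting times = 119
Average waiting time = 119/6 = 19.8333

19.8333


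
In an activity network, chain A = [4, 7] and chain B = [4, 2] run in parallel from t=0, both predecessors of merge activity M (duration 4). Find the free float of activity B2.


ES(B2) = sum of predecessors on chain B = 4
EF(B2) = ES + duration = 4 + 2 = 6
Successor of B2 is M. ES(M) = max(sum(A), sum(B)) = max(11, 6) = 11
Free float = ES(successor) - EF(current) = 11 - 6 = 5

5
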